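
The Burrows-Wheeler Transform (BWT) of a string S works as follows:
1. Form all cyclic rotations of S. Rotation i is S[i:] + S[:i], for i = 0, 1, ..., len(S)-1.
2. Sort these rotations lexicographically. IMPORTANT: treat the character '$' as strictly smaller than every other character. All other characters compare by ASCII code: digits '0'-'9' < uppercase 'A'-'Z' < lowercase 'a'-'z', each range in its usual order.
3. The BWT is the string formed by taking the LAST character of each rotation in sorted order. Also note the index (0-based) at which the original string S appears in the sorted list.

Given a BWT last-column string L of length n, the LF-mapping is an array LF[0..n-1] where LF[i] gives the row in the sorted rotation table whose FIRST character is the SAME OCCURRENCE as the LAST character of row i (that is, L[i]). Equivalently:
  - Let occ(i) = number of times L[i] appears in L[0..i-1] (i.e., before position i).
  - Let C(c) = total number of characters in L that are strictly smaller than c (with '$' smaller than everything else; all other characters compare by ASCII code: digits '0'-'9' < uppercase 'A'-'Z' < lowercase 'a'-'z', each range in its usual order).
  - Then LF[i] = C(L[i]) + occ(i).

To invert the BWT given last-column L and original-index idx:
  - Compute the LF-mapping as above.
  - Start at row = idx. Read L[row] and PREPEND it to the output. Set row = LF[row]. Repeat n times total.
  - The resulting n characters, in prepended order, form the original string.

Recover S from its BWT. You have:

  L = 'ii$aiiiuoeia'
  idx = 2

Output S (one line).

LF mapping: 4 5 0 1 6 7 8 11 10 3 9 2
Walk LF starting at row 2, prepending L[row]:
  step 1: row=2, L[2]='$', prepend. Next row=LF[2]=0
  step 2: row=0, L[0]='i', prepend. Next row=LF[0]=4
  step 3: row=4, L[4]='i', prepend. Next row=LF[4]=6
  step 4: row=6, L[6]='i', prepend. Next row=LF[6]=8
  step 5: row=8, L[8]='o', prepend. Next row=LF[8]=10
  step 6: row=10, L[10]='i', prepend. Next row=LF[10]=9
  step 7: row=9, L[9]='e', prepend. Next row=LF[9]=3
  step 8: row=3, L[3]='a', prepend. Next row=LF[3]=1
  step 9: row=1, L[1]='i', prepend. Next row=LF[1]=5
  step 10: row=5, L[5]='i', prepend. Next row=LF[5]=7
  step 11: row=7, L[7]='u', prepend. Next row=LF[7]=11
  step 12: row=11, L[11]='a', prepend. Next row=LF[11]=2
Reversed output: auiiaeioiii$

Answer: auiiaeioiii$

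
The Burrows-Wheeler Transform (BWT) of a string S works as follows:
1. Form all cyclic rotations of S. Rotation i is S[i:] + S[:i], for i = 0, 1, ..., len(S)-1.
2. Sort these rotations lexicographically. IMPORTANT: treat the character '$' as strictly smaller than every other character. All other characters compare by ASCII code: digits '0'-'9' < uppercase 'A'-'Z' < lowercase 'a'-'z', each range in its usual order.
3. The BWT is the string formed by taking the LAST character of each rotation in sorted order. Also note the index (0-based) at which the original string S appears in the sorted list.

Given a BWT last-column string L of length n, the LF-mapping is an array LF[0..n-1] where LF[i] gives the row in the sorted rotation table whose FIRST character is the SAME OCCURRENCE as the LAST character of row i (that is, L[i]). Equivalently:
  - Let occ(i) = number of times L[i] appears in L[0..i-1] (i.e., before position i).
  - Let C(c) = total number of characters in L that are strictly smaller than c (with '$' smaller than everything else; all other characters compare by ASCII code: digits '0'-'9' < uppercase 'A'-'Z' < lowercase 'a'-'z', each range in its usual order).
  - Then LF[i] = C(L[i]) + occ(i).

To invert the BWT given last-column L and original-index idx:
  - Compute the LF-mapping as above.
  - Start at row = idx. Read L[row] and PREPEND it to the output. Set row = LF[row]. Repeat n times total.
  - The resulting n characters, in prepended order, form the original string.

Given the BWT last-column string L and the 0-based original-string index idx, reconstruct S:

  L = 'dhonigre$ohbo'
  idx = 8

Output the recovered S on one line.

Answer: neighborhood$

Derivation:
LF mapping: 2 5 9 8 7 4 12 3 0 10 6 1 11
Walk LF starting at row 8, prepending L[row]:
  step 1: row=8, L[8]='$', prepend. Next row=LF[8]=0
  step 2: row=0, L[0]='d', prepend. Next row=LF[0]=2
  step 3: row=2, L[2]='o', prepend. Next row=LF[2]=9
  step 4: row=9, L[9]='o', prepend. Next row=LF[9]=10
  step 5: row=10, L[10]='h', prepend. Next row=LF[10]=6
  step 6: row=6, L[6]='r', prepend. Next row=LF[6]=12
  step 7: row=12, L[12]='o', prepend. Next row=LF[12]=11
  step 8: row=11, L[11]='b', prepend. Next row=LF[11]=1
  step 9: row=1, L[1]='h', prepend. Next row=LF[1]=5
  step 10: row=5, L[5]='g', prepend. Next row=LF[5]=4
  step 11: row=4, L[4]='i', prepend. Next row=LF[4]=7
  step 12: row=7, L[7]='e', prepend. Next row=LF[7]=3
  step 13: row=3, L[3]='n', prepend. Next row=LF[3]=8
Reversed output: neighborhood$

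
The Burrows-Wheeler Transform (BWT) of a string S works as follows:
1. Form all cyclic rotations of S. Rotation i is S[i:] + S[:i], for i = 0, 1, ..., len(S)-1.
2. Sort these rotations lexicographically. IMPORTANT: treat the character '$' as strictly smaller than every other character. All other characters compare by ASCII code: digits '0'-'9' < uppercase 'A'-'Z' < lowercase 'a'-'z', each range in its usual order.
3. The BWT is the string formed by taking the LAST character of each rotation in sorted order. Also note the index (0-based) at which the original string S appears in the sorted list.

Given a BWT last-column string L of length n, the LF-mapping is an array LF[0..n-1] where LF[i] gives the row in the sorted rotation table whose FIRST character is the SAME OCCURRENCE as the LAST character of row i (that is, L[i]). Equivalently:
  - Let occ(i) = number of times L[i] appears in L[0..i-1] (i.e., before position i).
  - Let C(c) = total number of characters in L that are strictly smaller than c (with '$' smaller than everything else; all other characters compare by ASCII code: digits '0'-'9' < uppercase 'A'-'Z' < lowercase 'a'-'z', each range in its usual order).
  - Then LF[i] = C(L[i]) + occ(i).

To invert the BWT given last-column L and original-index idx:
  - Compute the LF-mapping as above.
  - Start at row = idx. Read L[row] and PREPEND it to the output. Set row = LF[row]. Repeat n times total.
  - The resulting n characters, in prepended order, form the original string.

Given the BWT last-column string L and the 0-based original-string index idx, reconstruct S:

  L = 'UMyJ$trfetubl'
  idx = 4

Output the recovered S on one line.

LF mapping: 3 2 12 1 0 9 8 6 5 10 11 4 7
Walk LF starting at row 4, prepending L[row]:
  step 1: row=4, L[4]='$', prepend. Next row=LF[4]=0
  step 2: row=0, L[0]='U', prepend. Next row=LF[0]=3
  step 3: row=3, L[3]='J', prepend. Next row=LF[3]=1
  step 4: row=1, L[1]='M', prepend. Next row=LF[1]=2
  step 5: row=2, L[2]='y', prepend. Next row=LF[2]=12
  step 6: row=12, L[12]='l', prepend. Next row=LF[12]=7
  step 7: row=7, L[7]='f', prepend. Next row=LF[7]=6
  step 8: row=6, L[6]='r', prepend. Next row=LF[6]=8
  step 9: row=8, L[8]='e', prepend. Next row=LF[8]=5
  step 10: row=5, L[5]='t', prepend. Next row=LF[5]=9
  step 11: row=9, L[9]='t', prepend. Next row=LF[9]=10
  step 12: row=10, L[10]='u', prepend. Next row=LF[10]=11
  step 13: row=11, L[11]='b', prepend. Next row=LF[11]=4
Reversed output: butterflyMJU$

Answer: butterflyMJU$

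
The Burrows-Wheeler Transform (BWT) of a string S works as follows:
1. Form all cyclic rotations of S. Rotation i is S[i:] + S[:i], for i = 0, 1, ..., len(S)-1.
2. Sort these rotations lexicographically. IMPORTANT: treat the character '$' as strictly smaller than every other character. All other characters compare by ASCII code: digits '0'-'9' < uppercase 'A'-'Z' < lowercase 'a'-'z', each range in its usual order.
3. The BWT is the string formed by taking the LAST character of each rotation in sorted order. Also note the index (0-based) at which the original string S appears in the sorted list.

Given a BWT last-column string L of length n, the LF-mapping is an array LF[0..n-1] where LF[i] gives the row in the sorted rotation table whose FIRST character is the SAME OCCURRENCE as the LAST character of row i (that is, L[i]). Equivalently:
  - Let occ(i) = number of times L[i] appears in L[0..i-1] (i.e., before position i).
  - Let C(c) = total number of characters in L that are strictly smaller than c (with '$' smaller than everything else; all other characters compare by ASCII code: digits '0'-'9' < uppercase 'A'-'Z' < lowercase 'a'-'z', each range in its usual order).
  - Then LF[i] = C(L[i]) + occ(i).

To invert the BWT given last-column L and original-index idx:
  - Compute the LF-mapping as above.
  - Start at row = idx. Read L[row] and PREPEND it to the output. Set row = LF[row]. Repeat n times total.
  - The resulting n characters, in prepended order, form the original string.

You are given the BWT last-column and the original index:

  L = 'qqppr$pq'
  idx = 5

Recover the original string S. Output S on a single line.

Answer: qpppqrq$

Derivation:
LF mapping: 4 5 1 2 7 0 3 6
Walk LF starting at row 5, prepending L[row]:
  step 1: row=5, L[5]='$', prepend. Next row=LF[5]=0
  step 2: row=0, L[0]='q', prepend. Next row=LF[0]=4
  step 3: row=4, L[4]='r', prepend. Next row=LF[4]=7
  step 4: row=7, L[7]='q', prepend. Next row=LF[7]=6
  step 5: row=6, L[6]='p', prepend. Next row=LF[6]=3
  step 6: row=3, L[3]='p', prepend. Next row=LF[3]=2
  step 7: row=2, L[2]='p', prepend. Next row=LF[2]=1
  step 8: row=1, L[1]='q', prepend. Next row=LF[1]=5
Reversed output: qpppqrq$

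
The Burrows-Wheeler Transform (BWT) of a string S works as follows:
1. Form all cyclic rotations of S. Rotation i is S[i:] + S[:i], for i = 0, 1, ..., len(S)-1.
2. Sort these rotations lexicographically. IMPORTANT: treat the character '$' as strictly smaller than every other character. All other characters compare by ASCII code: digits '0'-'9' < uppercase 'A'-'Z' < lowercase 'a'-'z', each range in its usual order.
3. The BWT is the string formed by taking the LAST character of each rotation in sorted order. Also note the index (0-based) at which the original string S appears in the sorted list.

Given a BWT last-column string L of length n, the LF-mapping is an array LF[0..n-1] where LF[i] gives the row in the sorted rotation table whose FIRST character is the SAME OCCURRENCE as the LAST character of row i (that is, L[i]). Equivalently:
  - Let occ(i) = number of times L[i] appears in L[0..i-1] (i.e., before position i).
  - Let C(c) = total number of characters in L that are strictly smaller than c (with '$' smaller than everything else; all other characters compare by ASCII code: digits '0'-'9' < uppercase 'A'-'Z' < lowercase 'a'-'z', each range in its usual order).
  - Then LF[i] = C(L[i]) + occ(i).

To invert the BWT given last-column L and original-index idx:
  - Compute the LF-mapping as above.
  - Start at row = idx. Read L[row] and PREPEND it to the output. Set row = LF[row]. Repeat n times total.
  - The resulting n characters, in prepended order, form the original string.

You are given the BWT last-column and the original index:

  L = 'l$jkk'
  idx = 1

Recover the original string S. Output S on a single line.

Answer: jkkl$

Derivation:
LF mapping: 4 0 1 2 3
Walk LF starting at row 1, prepending L[row]:
  step 1: row=1, L[1]='$', prepend. Next row=LF[1]=0
  step 2: row=0, L[0]='l', prepend. Next row=LF[0]=4
  step 3: row=4, L[4]='k', prepend. Next row=LF[4]=3
  step 4: row=3, L[3]='k', prepend. Next row=LF[3]=2
  step 5: row=2, L[2]='j', prepend. Next row=LF[2]=1
Reversed output: jkkl$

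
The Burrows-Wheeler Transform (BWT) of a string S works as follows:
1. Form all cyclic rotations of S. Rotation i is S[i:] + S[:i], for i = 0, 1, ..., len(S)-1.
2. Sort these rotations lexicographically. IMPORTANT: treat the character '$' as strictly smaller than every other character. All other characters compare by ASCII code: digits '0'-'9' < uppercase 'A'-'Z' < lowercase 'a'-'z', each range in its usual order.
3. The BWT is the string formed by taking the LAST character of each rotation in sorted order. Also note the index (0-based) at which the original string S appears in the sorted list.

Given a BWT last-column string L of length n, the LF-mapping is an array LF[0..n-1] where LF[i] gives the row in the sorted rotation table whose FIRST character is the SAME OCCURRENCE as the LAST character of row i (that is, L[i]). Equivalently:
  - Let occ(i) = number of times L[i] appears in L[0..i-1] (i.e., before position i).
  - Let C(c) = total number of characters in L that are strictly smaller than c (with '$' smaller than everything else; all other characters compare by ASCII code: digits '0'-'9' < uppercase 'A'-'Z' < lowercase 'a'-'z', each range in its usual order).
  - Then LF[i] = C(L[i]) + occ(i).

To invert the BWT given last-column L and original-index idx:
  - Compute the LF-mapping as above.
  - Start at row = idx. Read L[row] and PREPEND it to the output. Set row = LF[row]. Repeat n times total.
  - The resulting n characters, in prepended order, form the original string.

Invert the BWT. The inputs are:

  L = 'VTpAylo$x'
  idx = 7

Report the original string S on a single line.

LF mapping: 3 2 6 1 8 4 5 0 7
Walk LF starting at row 7, prepending L[row]:
  step 1: row=7, L[7]='$', prepend. Next row=LF[7]=0
  step 2: row=0, L[0]='V', prepend. Next row=LF[0]=3
  step 3: row=3, L[3]='A', prepend. Next row=LF[3]=1
  step 4: row=1, L[1]='T', prepend. Next row=LF[1]=2
  step 5: row=2, L[2]='p', prepend. Next row=LF[2]=6
  step 6: row=6, L[6]='o', prepend. Next row=LF[6]=5
  step 7: row=5, L[5]='l', prepend. Next row=LF[5]=4
  step 8: row=4, L[4]='y', prepend. Next row=LF[4]=8
  step 9: row=8, L[8]='x', prepend. Next row=LF[8]=7
Reversed output: xylopTAV$

Answer: xylopTAV$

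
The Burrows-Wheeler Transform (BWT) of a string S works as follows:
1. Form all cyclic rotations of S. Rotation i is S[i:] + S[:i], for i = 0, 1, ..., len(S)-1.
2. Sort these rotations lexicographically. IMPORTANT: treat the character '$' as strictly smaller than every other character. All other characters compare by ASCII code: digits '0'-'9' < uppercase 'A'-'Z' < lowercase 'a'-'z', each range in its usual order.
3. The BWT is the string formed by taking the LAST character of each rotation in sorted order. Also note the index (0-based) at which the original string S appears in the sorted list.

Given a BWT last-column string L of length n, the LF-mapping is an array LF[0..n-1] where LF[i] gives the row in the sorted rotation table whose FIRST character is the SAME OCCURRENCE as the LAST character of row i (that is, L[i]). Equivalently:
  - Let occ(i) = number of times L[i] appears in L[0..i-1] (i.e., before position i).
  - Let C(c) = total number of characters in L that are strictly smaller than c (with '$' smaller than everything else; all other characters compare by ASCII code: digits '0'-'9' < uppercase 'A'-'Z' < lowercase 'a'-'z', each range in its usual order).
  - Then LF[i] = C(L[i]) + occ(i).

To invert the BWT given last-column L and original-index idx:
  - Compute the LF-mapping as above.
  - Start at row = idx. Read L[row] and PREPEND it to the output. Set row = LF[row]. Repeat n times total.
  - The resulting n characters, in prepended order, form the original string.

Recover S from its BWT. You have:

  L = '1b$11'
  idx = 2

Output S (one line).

LF mapping: 1 4 0 2 3
Walk LF starting at row 2, prepending L[row]:
  step 1: row=2, L[2]='$', prepend. Next row=LF[2]=0
  step 2: row=0, L[0]='1', prepend. Next row=LF[0]=1
  step 3: row=1, L[1]='b', prepend. Next row=LF[1]=4
  step 4: row=4, L[4]='1', prepend. Next row=LF[4]=3
  step 5: row=3, L[3]='1', prepend. Next row=LF[3]=2
Reversed output: 11b1$

Answer: 11b1$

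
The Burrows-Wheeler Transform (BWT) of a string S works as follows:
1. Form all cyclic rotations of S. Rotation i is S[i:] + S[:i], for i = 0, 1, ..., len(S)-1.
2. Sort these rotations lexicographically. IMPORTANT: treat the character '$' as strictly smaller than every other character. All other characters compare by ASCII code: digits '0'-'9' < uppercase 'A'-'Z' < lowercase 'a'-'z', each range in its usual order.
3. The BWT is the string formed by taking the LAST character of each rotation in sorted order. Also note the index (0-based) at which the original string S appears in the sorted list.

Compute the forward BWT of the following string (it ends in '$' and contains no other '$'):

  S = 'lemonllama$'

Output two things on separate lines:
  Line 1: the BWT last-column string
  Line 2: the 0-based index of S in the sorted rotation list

All 11 rotations (rotation i = S[i:]+S[:i]):
  rot[0] = lemonllama$
  rot[1] = emonllama$l
  rot[2] = monllama$le
  rot[3] = onllama$lem
  rot[4] = nllama$lemo
  rot[5] = llama$lemon
  rot[6] = lama$lemonl
  rot[7] = ama$lemonll
  rot[8] = ma$lemonlla
  rot[9] = a$lemonllam
  rot[10] = $lemonllama
Sorted (with $ < everything):
  sorted[0] = $lemonllama  (last char: 'a')
  sorted[1] = a$lemonllam  (last char: 'm')
  sorted[2] = ama$lemonll  (last char: 'l')
  sorted[3] = emonllama$l  (last char: 'l')
  sorted[4] = lama$lemonl  (last char: 'l')
  sorted[5] = lemonllama$  (last char: '$')
  sorted[6] = llama$lemon  (last char: 'n')
  sorted[7] = ma$lemonlla  (last char: 'a')
  sorted[8] = monllama$le  (last char: 'e')
  sorted[9] = nllama$lemo  (last char: 'o')
  sorted[10] = onllama$lem  (last char: 'm')
Last column: amlll$naeom
Original string S is at sorted index 5

Answer: amlll$naeom
5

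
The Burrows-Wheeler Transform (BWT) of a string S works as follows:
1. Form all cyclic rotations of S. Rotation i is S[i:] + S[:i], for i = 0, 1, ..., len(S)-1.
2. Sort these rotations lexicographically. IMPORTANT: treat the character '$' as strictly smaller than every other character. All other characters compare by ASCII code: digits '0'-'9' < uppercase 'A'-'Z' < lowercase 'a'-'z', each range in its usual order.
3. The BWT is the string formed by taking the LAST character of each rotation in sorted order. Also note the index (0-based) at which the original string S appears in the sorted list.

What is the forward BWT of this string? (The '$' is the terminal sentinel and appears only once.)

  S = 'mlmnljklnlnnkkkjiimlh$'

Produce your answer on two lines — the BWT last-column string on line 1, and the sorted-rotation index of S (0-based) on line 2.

Answer: hljiklkknjmnmkni$lnmll
16

Derivation:
All 22 rotations (rotation i = S[i:]+S[:i]):
  rot[0] = mlmnljklnlnnkkkjiimlh$
  rot[1] = lmnljklnlnnkkkjiimlh$m
  rot[2] = mnljklnlnnkkkjiimlh$ml
  rot[3] = nljklnlnnkkkjiimlh$mlm
  rot[4] = ljklnlnnkkkjiimlh$mlmn
  rot[5] = jklnlnnkkkjiimlh$mlmnl
  rot[6] = klnlnnkkkjiimlh$mlmnlj
  rot[7] = lnlnnkkkjiimlh$mlmnljk
  rot[8] = nlnnkkkjiimlh$mlmnljkl
  rot[9] = lnnkkkjiimlh$mlmnljkln
  rot[10] = nnkkkjiimlh$mlmnljklnl
  rot[11] = nkkkjiimlh$mlmnljklnln
  rot[12] = kkkjiimlh$mlmnljklnlnn
  rot[13] = kkjiimlh$mlmnljklnlnnk
  rot[14] = kjiimlh$mlmnljklnlnnkk
  rot[15] = jiimlh$mlmnljklnlnnkkk
  rot[16] = iimlh$mlmnljklnlnnkkkj
  rot[17] = imlh$mlmnljklnlnnkkkji
  rot[18] = mlh$mlmnljklnlnnkkkjii
  rot[19] = lh$mlmnljklnlnnkkkjiim
  rot[20] = h$mlmnljklnlnnkkkjiiml
  rot[21] = $mlmnljklnlnnkkkjiimlh
Sorted (with $ < everything):
  sorted[0] = $mlmnljklnlnnkkkjiimlh  (last char: 'h')
  sorted[1] = h$mlmnljklnlnnkkkjiiml  (last char: 'l')
  sorted[2] = iimlh$mlmnljklnlnnkkkj  (last char: 'j')
  sorted[3] = imlh$mlmnljklnlnnkkkji  (last char: 'i')
  sorted[4] = jiimlh$mlmnljklnlnnkkk  (last char: 'k')
  sorted[5] = jklnlnnkkkjiimlh$mlmnl  (last char: 'l')
  sorted[6] = kjiimlh$mlmnljklnlnnkk  (last char: 'k')
  sorted[7] = kkjiimlh$mlmnljklnlnnk  (last char: 'k')
  sorted[8] = kkkjiimlh$mlmnljklnlnn  (last char: 'n')
  sorted[9] = klnlnnkkkjiimlh$mlmnlj  (last char: 'j')
  sorted[10] = lh$mlmnljklnlnnkkkjiim  (last char: 'm')
  sorted[11] = ljklnlnnkkkjiimlh$mlmn  (last char: 'n')
  sorted[12] = lmnljklnlnnkkkjiimlh$m  (last char: 'm')
  sorted[13] = lnlnnkkkjiimlh$mlmnljk  (last char: 'k')
  sorted[14] = lnnkkkjiimlh$mlmnljkln  (last char: 'n')
  sorted[15] = mlh$mlmnljklnlnnkkkjii  (last char: 'i')
  sorted[16] = mlmnljklnlnnkkkjiimlh$  (last char: '$')
  sorted[17] = mnljklnlnnkkkjiimlh$ml  (last char: 'l')
  sorted[18] = nkkkjiimlh$mlmnljklnln  (last char: 'n')
  sorted[19] = nljklnlnnkkkjiimlh$mlm  (last char: 'm')
  sorted[20] = nlnnkkkjiimlh$mlmnljkl  (last char: 'l')
  sorted[21] = nnkkkjiimlh$mlmnljklnl  (last char: 'l')
Last column: hljiklkknjmnmkni$lnmll
Original string S is at sorted index 16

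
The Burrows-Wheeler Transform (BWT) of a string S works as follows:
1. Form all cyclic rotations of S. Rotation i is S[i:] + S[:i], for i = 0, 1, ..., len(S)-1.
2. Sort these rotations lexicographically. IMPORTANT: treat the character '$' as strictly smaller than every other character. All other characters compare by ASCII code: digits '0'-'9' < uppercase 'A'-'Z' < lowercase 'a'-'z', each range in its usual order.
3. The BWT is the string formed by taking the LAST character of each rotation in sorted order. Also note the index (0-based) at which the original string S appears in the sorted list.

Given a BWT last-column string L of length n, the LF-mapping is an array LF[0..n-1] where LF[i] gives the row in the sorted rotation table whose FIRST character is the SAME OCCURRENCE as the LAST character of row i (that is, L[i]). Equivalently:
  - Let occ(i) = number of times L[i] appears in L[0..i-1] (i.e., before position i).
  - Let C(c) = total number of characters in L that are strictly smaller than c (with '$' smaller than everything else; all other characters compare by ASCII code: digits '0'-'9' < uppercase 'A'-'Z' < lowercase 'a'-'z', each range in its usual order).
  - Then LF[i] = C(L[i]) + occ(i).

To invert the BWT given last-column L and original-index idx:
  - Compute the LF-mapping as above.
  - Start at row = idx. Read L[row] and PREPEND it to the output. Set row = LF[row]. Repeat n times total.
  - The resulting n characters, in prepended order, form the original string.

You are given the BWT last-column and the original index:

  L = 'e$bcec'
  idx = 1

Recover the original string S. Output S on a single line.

LF mapping: 4 0 1 2 5 3
Walk LF starting at row 1, prepending L[row]:
  step 1: row=1, L[1]='$', prepend. Next row=LF[1]=0
  step 2: row=0, L[0]='e', prepend. Next row=LF[0]=4
  step 3: row=4, L[4]='e', prepend. Next row=LF[4]=5
  step 4: row=5, L[5]='c', prepend. Next row=LF[5]=3
  step 5: row=3, L[3]='c', prepend. Next row=LF[3]=2
  step 6: row=2, L[2]='b', prepend. Next row=LF[2]=1
Reversed output: bccee$

Answer: bccee$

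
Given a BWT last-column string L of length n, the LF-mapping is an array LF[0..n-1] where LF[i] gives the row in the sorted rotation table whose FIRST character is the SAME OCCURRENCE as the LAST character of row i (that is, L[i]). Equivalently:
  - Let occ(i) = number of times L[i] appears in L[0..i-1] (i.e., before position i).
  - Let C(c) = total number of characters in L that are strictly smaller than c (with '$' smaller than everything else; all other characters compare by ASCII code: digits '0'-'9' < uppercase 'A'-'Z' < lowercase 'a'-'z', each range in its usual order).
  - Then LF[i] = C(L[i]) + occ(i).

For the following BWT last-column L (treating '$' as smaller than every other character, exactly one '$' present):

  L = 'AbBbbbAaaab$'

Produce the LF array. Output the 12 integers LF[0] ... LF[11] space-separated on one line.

Char counts: '$':1, 'A':2, 'B':1, 'a':3, 'b':5
C (first-col start): C('$')=0, C('A')=1, C('B')=3, C('a')=4, C('b')=7
L[0]='A': occ=0, LF[0]=C('A')+0=1+0=1
L[1]='b': occ=0, LF[1]=C('b')+0=7+0=7
L[2]='B': occ=0, LF[2]=C('B')+0=3+0=3
L[3]='b': occ=1, LF[3]=C('b')+1=7+1=8
L[4]='b': occ=2, LF[4]=C('b')+2=7+2=9
L[5]='b': occ=3, LF[5]=C('b')+3=7+3=10
L[6]='A': occ=1, LF[6]=C('A')+1=1+1=2
L[7]='a': occ=0, LF[7]=C('a')+0=4+0=4
L[8]='a': occ=1, LF[8]=C('a')+1=4+1=5
L[9]='a': occ=2, LF[9]=C('a')+2=4+2=6
L[10]='b': occ=4, LF[10]=C('b')+4=7+4=11
L[11]='$': occ=0, LF[11]=C('$')+0=0+0=0

Answer: 1 7 3 8 9 10 2 4 5 6 11 0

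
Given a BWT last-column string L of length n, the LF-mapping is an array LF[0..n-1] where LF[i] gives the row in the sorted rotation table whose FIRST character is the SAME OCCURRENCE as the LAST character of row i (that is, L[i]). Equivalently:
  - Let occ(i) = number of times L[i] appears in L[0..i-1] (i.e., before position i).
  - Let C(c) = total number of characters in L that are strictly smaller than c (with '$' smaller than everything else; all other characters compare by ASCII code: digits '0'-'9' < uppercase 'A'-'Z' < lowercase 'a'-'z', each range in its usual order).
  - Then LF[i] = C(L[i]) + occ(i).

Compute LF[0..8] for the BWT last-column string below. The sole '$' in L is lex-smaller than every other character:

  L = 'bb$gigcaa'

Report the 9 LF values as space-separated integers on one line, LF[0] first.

Answer: 3 4 0 6 8 7 5 1 2

Derivation:
Char counts: '$':1, 'a':2, 'b':2, 'c':1, 'g':2, 'i':1
C (first-col start): C('$')=0, C('a')=1, C('b')=3, C('c')=5, C('g')=6, C('i')=8
L[0]='b': occ=0, LF[0]=C('b')+0=3+0=3
L[1]='b': occ=1, LF[1]=C('b')+1=3+1=4
L[2]='$': occ=0, LF[2]=C('$')+0=0+0=0
L[3]='g': occ=0, LF[3]=C('g')+0=6+0=6
L[4]='i': occ=0, LF[4]=C('i')+0=8+0=8
L[5]='g': occ=1, LF[5]=C('g')+1=6+1=7
L[6]='c': occ=0, LF[6]=C('c')+0=5+0=5
L[7]='a': occ=0, LF[7]=C('a')+0=1+0=1
L[8]='a': occ=1, LF[8]=C('a')+1=1+1=2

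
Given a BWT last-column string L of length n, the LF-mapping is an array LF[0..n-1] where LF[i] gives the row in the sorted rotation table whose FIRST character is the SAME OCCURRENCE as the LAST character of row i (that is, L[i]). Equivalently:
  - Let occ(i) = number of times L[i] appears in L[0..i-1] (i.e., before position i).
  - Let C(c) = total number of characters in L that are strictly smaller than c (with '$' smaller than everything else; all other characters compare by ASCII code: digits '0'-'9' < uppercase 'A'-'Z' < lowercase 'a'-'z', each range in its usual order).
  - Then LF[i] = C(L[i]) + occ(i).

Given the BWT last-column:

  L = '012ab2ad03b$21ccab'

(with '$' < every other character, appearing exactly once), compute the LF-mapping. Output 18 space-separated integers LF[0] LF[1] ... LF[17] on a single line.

Char counts: '$':1, '0':2, '1':2, '2':3, '3':1, 'a':3, 'b':3, 'c':2, 'd':1
C (first-col start): C('$')=0, C('0')=1, C('1')=3, C('2')=5, C('3')=8, C('a')=9, C('b')=12, C('c')=15, C('d')=17
L[0]='0': occ=0, LF[0]=C('0')+0=1+0=1
L[1]='1': occ=0, LF[1]=C('1')+0=3+0=3
L[2]='2': occ=0, LF[2]=C('2')+0=5+0=5
L[3]='a': occ=0, LF[3]=C('a')+0=9+0=9
L[4]='b': occ=0, LF[4]=C('b')+0=12+0=12
L[5]='2': occ=1, LF[5]=C('2')+1=5+1=6
L[6]='a': occ=1, LF[6]=C('a')+1=9+1=10
L[7]='d': occ=0, LF[7]=C('d')+0=17+0=17
L[8]='0': occ=1, LF[8]=C('0')+1=1+1=2
L[9]='3': occ=0, LF[9]=C('3')+0=8+0=8
L[10]='b': occ=1, LF[10]=C('b')+1=12+1=13
L[11]='$': occ=0, LF[11]=C('$')+0=0+0=0
L[12]='2': occ=2, LF[12]=C('2')+2=5+2=7
L[13]='1': occ=1, LF[13]=C('1')+1=3+1=4
L[14]='c': occ=0, LF[14]=C('c')+0=15+0=15
L[15]='c': occ=1, LF[15]=C('c')+1=15+1=16
L[16]='a': occ=2, LF[16]=C('a')+2=9+2=11
L[17]='b': occ=2, LF[17]=C('b')+2=12+2=14

Answer: 1 3 5 9 12 6 10 17 2 8 13 0 7 4 15 16 11 14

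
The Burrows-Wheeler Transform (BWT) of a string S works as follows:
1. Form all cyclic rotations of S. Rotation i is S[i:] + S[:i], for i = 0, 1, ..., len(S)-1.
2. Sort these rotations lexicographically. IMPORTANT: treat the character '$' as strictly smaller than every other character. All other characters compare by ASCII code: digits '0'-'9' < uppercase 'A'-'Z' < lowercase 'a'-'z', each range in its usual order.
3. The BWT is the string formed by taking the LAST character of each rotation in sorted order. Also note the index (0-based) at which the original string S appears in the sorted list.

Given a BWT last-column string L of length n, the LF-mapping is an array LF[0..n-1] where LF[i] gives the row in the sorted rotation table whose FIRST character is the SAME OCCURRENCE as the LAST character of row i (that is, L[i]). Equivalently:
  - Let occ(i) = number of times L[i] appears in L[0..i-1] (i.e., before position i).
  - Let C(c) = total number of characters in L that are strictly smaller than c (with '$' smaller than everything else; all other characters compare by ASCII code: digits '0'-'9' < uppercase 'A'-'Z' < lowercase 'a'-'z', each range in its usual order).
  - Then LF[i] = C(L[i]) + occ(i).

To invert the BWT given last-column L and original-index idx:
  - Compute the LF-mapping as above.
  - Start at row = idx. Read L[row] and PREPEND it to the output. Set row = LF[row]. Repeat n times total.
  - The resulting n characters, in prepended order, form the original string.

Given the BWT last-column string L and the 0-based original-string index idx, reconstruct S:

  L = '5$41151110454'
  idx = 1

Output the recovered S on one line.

LF mapping: 10 0 7 2 3 11 4 5 6 1 8 12 9
Walk LF starting at row 1, prepending L[row]:
  step 1: row=1, L[1]='$', prepend. Next row=LF[1]=0
  step 2: row=0, L[0]='5', prepend. Next row=LF[0]=10
  step 3: row=10, L[10]='4', prepend. Next row=LF[10]=8
  step 4: row=8, L[8]='1', prepend. Next row=LF[8]=6
  step 5: row=6, L[6]='1', prepend. Next row=LF[6]=4
  step 6: row=4, L[4]='1', prepend. Next row=LF[4]=3
  step 7: row=3, L[3]='1', prepend. Next row=LF[3]=2
  step 8: row=2, L[2]='4', prepend. Next row=LF[2]=7
  step 9: row=7, L[7]='1', prepend. Next row=LF[7]=5
  step 10: row=5, L[5]='5', prepend. Next row=LF[5]=11
  step 11: row=11, L[11]='5', prepend. Next row=LF[11]=12
  step 12: row=12, L[12]='4', prepend. Next row=LF[12]=9
  step 13: row=9, L[9]='0', prepend. Next row=LF[9]=1
Reversed output: 045514111145$

Answer: 045514111145$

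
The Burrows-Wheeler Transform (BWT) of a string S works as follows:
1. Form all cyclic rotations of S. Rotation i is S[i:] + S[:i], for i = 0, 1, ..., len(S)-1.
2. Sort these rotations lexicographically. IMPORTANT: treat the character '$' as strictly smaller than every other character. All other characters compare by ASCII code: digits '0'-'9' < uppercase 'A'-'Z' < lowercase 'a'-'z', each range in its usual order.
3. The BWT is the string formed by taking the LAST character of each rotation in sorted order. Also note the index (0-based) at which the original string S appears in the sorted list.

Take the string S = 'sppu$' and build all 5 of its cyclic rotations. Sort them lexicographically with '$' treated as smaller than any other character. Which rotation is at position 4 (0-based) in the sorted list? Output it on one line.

All 5 rotations (rotation i = S[i:]+S[:i]):
  rot[0] = sppu$
  rot[1] = ppu$s
  rot[2] = pu$sp
  rot[3] = u$spp
  rot[4] = $sppu
Sorted (with $ < everything):
  sorted[0] = $sppu
  sorted[1] = ppu$s
  sorted[2] = pu$sp
  sorted[3] = sppu$
  sorted[4] = u$spp
sorted[4] = u$spp

Answer: u$spp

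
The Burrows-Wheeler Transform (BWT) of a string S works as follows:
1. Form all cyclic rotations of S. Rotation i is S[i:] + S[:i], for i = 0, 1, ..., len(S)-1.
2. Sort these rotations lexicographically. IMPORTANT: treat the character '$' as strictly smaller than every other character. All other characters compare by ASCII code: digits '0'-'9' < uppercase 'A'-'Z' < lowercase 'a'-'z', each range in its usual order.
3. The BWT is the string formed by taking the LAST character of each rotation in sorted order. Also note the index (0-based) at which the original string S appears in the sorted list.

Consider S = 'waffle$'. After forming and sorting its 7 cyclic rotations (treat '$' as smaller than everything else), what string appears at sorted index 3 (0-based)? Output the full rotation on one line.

All 7 rotations (rotation i = S[i:]+S[:i]):
  rot[0] = waffle$
  rot[1] = affle$w
  rot[2] = ffle$wa
  rot[3] = fle$waf
  rot[4] = le$waff
  rot[5] = e$waffl
  rot[6] = $waffle
Sorted (with $ < everything):
  sorted[0] = $waffle
  sorted[1] = affle$w
  sorted[2] = e$waffl
  sorted[3] = ffle$wa
  sorted[4] = fle$waf
  sorted[5] = le$waff
  sorted[6] = waffle$
sorted[3] = ffle$wa

Answer: ffle$wa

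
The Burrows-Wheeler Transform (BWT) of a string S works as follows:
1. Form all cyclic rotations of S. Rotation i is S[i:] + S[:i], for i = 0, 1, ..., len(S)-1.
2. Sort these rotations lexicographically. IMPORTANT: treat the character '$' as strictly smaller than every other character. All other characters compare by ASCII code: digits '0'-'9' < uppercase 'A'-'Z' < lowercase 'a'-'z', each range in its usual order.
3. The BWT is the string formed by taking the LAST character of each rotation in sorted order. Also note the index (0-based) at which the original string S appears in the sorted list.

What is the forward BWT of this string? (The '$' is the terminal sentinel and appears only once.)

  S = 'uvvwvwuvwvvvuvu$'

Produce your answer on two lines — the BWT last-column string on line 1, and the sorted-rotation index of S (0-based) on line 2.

All 16 rotations (rotation i = S[i:]+S[:i]):
  rot[0] = uvvwvwuvwvvvuvu$
  rot[1] = vvwvwuvwvvvuvu$u
  rot[2] = vwvwuvwvvvuvu$uv
  rot[3] = wvwuvwvvvuvu$uvv
  rot[4] = vwuvwvvvuvu$uvvw
  rot[5] = wuvwvvvuvu$uvvwv
  rot[6] = uvwvvvuvu$uvvwvw
  rot[7] = vwvvvuvu$uvvwvwu
  rot[8] = wvvvuvu$uvvwvwuv
  rot[9] = vvvuvu$uvvwvwuvw
  rot[10] = vvuvu$uvvwvwuvwv
  rot[11] = vuvu$uvvwvwuvwvv
  rot[12] = uvu$uvvwvwuvwvvv
  rot[13] = vu$uvvwvwuvwvvvu
  rot[14] = u$uvvwvwuvwvvvuv
  rot[15] = $uvvwvwuvwvvvuvu
Sorted (with $ < everything):
  sorted[0] = $uvvwvwuvwvvvuvu  (last char: 'u')
  sorted[1] = u$uvvwvwuvwvvvuv  (last char: 'v')
  sorted[2] = uvu$uvvwvwuvwvvv  (last char: 'v')
  sorted[3] = uvvwvwuvwvvvuvu$  (last char: '$')
  sorted[4] = uvwvvvuvu$uvvwvw  (last char: 'w')
  sorted[5] = vu$uvvwvwuvwvvvu  (last char: 'u')
  sorted[6] = vuvu$uvvwvwuvwvv  (last char: 'v')
  sorted[7] = vvuvu$uvvwvwuvwv  (last char: 'v')
  sorted[8] = vvvuvu$uvvwvwuvw  (last char: 'w')
  sorted[9] = vvwvwuvwvvvuvu$u  (last char: 'u')
  sorted[10] = vwuvwvvvuvu$uvvw  (last char: 'w')
  sorted[11] = vwvvvuvu$uvvwvwu  (last char: 'u')
  sorted[12] = vwvwuvwvvvuvu$uv  (last char: 'v')
  sorted[13] = wuvwvvvuvu$uvvwv  (last char: 'v')
  sorted[14] = wvvvuvu$uvvwvwuv  (last char: 'v')
  sorted[15] = wvwuvwvvvuvu$uvv  (last char: 'v')
Last column: uvv$wuvvwuwuvvvv
Original string S is at sorted index 3

Answer: uvv$wuvvwuwuvvvv
3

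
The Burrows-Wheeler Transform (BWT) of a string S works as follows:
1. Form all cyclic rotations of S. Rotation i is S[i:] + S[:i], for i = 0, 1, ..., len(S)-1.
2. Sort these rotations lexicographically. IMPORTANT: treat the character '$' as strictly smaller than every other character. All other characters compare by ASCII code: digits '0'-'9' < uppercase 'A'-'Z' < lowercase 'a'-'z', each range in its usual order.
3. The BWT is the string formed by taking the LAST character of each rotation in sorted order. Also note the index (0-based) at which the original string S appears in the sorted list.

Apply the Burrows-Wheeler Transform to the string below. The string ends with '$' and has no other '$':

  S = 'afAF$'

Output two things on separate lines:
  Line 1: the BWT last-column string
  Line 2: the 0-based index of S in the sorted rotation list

Answer: FfA$a
3

Derivation:
All 5 rotations (rotation i = S[i:]+S[:i]):
  rot[0] = afAF$
  rot[1] = fAF$a
  rot[2] = AF$af
  rot[3] = F$afA
  rot[4] = $afAF
Sorted (with $ < everything):
  sorted[0] = $afAF  (last char: 'F')
  sorted[1] = AF$af  (last char: 'f')
  sorted[2] = F$afA  (last char: 'A')
  sorted[3] = afAF$  (last char: '$')
  sorted[4] = fAF$a  (last char: 'a')
Last column: FfA$a
Original string S is at sorted index 3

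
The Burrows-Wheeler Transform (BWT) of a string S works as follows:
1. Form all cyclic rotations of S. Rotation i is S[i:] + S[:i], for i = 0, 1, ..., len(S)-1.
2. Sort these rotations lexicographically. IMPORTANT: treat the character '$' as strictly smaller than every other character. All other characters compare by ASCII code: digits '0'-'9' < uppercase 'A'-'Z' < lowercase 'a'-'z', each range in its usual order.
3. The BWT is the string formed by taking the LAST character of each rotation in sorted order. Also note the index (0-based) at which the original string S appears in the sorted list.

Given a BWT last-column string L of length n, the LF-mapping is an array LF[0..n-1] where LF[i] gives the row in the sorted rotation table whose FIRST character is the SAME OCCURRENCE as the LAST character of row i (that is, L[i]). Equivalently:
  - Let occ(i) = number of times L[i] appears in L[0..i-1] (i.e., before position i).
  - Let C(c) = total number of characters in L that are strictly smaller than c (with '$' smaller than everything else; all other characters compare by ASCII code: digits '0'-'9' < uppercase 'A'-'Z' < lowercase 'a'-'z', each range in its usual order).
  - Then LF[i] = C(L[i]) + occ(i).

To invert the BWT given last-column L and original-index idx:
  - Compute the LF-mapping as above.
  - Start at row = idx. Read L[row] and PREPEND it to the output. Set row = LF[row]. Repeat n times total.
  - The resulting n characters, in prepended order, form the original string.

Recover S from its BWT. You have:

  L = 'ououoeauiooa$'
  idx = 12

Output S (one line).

Answer: uoioouaoaueo$

Derivation:
LF mapping: 5 10 6 11 7 3 1 12 4 8 9 2 0
Walk LF starting at row 12, prepending L[row]:
  step 1: row=12, L[12]='$', prepend. Next row=LF[12]=0
  step 2: row=0, L[0]='o', prepend. Next row=LF[0]=5
  step 3: row=5, L[5]='e', prepend. Next row=LF[5]=3
  step 4: row=3, L[3]='u', prepend. Next row=LF[3]=11
  step 5: row=11, L[11]='a', prepend. Next row=LF[11]=2
  step 6: row=2, L[2]='o', prepend. Next row=LF[2]=6
  step 7: row=6, L[6]='a', prepend. Next row=LF[6]=1
  step 8: row=1, L[1]='u', prepend. Next row=LF[1]=10
  step 9: row=10, L[10]='o', prepend. Next row=LF[10]=9
  step 10: row=9, L[9]='o', prepend. Next row=LF[9]=8
  step 11: row=8, L[8]='i', prepend. Next row=LF[8]=4
  step 12: row=4, L[4]='o', prepend. Next row=LF[4]=7
  step 13: row=7, L[7]='u', prepend. Next row=LF[7]=12
Reversed output: uoioouaoaueo$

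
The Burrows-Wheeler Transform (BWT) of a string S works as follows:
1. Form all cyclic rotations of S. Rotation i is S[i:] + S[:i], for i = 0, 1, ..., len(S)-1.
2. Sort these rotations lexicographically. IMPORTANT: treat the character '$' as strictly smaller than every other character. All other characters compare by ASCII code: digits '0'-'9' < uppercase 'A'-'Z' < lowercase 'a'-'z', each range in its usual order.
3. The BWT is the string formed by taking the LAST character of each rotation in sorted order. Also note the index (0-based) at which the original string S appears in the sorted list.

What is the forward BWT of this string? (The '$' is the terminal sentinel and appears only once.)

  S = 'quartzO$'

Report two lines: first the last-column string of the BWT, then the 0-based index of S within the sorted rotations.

Answer: Ozu$arqt
3

Derivation:
All 8 rotations (rotation i = S[i:]+S[:i]):
  rot[0] = quartzO$
  rot[1] = uartzO$q
  rot[2] = artzO$qu
  rot[3] = rtzO$qua
  rot[4] = tzO$quar
  rot[5] = zO$quart
  rot[6] = O$quartz
  rot[7] = $quartzO
Sorted (with $ < everything):
  sorted[0] = $quartzO  (last char: 'O')
  sorted[1] = O$quartz  (last char: 'z')
  sorted[2] = artzO$qu  (last char: 'u')
  sorted[3] = quartzO$  (last char: '$')
  sorted[4] = rtzO$qua  (last char: 'a')
  sorted[5] = tzO$quar  (last char: 'r')
  sorted[6] = uartzO$q  (last char: 'q')
  sorted[7] = zO$quart  (last char: 't')
Last column: Ozu$arqt
Original string S is at sorted index 3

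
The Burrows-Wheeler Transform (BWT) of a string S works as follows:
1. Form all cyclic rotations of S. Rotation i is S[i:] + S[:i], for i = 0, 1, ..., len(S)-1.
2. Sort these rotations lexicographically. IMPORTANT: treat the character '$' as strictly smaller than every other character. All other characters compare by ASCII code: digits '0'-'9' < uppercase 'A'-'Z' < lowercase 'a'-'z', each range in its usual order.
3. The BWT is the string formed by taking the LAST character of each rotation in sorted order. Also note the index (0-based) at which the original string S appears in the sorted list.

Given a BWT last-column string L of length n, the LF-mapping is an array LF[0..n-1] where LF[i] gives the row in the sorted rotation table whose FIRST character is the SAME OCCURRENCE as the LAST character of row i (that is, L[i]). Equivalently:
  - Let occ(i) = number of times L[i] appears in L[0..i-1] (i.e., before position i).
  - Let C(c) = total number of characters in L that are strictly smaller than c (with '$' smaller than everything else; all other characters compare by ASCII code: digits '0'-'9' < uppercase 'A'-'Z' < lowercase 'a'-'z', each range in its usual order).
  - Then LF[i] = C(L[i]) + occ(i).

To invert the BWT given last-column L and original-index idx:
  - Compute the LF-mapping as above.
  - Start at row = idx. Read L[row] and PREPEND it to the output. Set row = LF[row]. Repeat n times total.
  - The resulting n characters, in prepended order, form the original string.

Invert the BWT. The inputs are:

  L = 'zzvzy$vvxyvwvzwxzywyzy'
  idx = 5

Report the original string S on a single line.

Answer: vyxwzvwyzyzvvwyvxyzzz$

Derivation:
LF mapping: 16 17 1 18 11 0 2 3 9 12 4 6 5 19 7 10 20 13 8 14 21 15
Walk LF starting at row 5, prepending L[row]:
  step 1: row=5, L[5]='$', prepend. Next row=LF[5]=0
  step 2: row=0, L[0]='z', prepend. Next row=LF[0]=16
  step 3: row=16, L[16]='z', prepend. Next row=LF[16]=20
  step 4: row=20, L[20]='z', prepend. Next row=LF[20]=21
  step 5: row=21, L[21]='y', prepend. Next row=LF[21]=15
  step 6: row=15, L[15]='x', prepend. Next row=LF[15]=10
  step 7: row=10, L[10]='v', prepend. Next row=LF[10]=4
  step 8: row=4, L[4]='y', prepend. Next row=LF[4]=11
  step 9: row=11, L[11]='w', prepend. Next row=LF[11]=6
  step 10: row=6, L[6]='v', prepend. Next row=LF[6]=2
  step 11: row=2, L[2]='v', prepend. Next row=LF[2]=1
  step 12: row=1, L[1]='z', prepend. Next row=LF[1]=17
  step 13: row=17, L[17]='y', prepend. Next row=LF[17]=13
  step 14: row=13, L[13]='z', prepend. Next row=LF[13]=19
  step 15: row=19, L[19]='y', prepend. Next row=LF[19]=14
  step 16: row=14, L[14]='w', prepend. Next row=LF[14]=7
  step 17: row=7, L[7]='v', prepend. Next row=LF[7]=3
  step 18: row=3, L[3]='z', prepend. Next row=LF[3]=18
  step 19: row=18, L[18]='w', prepend. Next row=LF[18]=8
  step 20: row=8, L[8]='x', prepend. Next row=LF[8]=9
  step 21: row=9, L[9]='y', prepend. Next row=LF[9]=12
  step 22: row=12, L[12]='v', prepend. Next row=LF[12]=5
Reversed output: vyxwzvwyzyzvvwyvxyzzz$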